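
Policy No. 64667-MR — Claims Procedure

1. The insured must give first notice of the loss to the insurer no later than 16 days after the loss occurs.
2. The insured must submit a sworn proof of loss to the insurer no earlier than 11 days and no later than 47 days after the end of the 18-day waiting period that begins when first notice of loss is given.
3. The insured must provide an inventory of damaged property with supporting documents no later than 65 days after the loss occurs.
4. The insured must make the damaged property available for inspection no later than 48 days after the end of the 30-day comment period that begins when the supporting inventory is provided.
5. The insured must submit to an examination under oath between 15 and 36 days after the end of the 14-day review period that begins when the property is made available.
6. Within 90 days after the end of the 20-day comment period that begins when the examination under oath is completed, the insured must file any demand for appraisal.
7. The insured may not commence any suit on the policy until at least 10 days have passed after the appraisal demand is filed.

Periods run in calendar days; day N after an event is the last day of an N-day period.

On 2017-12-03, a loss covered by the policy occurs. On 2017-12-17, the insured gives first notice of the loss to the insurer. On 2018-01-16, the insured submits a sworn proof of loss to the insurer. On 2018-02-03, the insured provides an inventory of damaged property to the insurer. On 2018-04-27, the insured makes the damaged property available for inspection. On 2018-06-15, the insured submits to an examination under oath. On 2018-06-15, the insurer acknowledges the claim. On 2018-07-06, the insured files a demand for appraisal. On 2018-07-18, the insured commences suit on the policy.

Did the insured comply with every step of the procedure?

No

Step 1: 16 days after 2017-12-03 (when the loss occurs) is 2017-12-19; 2017-12-17 is within that limit.
Step 2: the window is 11–47 days after 2018-01-04 (end of the 18-day waiting period, which began when first notice of loss is given on 2017-12-17), so 2018-01-15 through 2018-02-20; 2018-01-16 falls inside that range.
Step 3: 65 days after 2017-12-03 (when the loss occurs) is 2018-02-06; done 2018-02-03 — timely.
Step 4: 48 days after 2018-03-05 (end of the 30-day comment period, which began when the supporting inventory is provided on 2018-02-03) is 2018-04-22; 2018-04-27 misses that deadline by 5 days.
The procedure was therefore not followed at step 4.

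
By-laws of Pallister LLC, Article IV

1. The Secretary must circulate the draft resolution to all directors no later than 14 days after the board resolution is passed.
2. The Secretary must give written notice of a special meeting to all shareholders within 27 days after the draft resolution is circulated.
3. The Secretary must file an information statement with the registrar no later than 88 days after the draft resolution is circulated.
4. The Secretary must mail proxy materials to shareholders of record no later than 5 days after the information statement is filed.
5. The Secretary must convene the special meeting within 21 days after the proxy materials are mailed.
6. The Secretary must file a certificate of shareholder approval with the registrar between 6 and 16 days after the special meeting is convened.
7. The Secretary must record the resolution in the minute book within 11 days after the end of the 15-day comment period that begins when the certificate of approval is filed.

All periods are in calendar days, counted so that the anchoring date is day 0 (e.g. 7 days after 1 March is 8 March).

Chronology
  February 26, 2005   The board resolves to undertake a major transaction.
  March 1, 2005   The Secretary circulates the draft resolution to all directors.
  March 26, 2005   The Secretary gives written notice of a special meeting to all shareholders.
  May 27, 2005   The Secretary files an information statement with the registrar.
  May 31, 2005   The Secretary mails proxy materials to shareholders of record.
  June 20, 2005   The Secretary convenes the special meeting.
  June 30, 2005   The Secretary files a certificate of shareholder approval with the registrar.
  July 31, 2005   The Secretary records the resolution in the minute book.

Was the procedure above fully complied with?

No

(1) due by February 26, 2005 + 14 days = March 12, 2005; done March 1, 2005 — timely.
(2) due by March 1, 2005 + 27 days = March 28, 2005; done March 26, 2005 — timely.
(3) due by March 1, 2005 + 88 days = May 28, 2005; completed May 27, 2005, before the deadline.
(4) due by May 27, 2005 + 5 days = June 1, 2005; May 31, 2005 is within that limit.
(5) due by May 31, 2005 + 21 days = June 21, 2005; done June 20, 2005 — timely.
(6) the permitted window runs from June 20, 2005 + 6 = June 26, 2005 to June 20, 2005 + 16 = July 6, 2005; done June 30, 2005 — within the window.
(7) due by July 15, 2005 + 11 days = July 26, 2005; July 31, 2005 misses that deadline by 5 days.
Later steps need not be reached.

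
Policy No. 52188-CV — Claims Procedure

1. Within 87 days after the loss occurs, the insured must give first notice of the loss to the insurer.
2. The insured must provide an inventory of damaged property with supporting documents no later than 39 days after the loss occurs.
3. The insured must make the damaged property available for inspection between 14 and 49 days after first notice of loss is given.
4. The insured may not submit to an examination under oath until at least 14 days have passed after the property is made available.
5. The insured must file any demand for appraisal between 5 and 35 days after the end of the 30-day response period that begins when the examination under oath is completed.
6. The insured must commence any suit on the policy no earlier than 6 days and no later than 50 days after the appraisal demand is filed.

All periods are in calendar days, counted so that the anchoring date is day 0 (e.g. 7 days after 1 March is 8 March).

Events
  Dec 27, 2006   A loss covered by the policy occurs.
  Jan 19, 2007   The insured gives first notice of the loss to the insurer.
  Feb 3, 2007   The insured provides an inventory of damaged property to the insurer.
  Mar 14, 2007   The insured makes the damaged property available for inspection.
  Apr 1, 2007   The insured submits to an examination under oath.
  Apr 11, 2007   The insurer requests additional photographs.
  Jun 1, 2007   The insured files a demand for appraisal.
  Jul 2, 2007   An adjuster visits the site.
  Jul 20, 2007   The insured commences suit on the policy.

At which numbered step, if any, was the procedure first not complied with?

Step 3

Step 1: 87 days after Dec 27, 2006 (when the loss occurs) is Mar 24, 2007; completed Jan 19, 2007, before the deadline.
Step 2: 39 days after Dec 27, 2006 (when the loss occurs) is Feb 4, 2007; completed Feb 3, 2007, before the deadline.
Step 3: the window is 14–49 days after Jan 19, 2007 (when first notice of loss is given), so Feb 2, 2007 through Mar 9, 2007; done Mar 14, 2007 — 5 days after the window closed.
Later steps need not be reached.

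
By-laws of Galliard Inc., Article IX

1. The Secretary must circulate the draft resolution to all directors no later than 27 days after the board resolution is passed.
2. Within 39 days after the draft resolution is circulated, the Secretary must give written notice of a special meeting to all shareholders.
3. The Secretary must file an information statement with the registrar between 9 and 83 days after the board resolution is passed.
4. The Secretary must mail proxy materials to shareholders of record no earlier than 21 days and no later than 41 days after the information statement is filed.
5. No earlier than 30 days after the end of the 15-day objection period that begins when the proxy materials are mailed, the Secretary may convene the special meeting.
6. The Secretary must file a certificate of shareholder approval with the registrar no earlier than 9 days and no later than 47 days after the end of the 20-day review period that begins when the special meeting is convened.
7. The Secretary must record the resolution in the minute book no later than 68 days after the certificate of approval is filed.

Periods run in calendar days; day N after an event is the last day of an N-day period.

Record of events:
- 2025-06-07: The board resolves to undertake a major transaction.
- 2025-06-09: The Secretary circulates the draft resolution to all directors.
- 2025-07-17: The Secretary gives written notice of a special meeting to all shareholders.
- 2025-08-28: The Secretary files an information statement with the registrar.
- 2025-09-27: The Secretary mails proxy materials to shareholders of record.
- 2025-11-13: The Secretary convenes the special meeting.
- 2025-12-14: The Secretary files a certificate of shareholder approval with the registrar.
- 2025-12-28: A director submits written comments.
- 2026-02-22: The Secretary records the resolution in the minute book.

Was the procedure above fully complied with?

No

Step 1 — counting 27 days from 2025-06-07 (when the board resolution is passed) gives a deadline of 2025-07-04; 2025-06-09 is within that limit.
Step 2 — counting 39 days from 2025-06-09 (when the draft resolution is circulated) gives a deadline of 2025-07-18; completed 2025-07-17, before the deadline.
Step 3 — 9 and 83 days from 2025-06-07 (when the board resolution is passed) are 2025-06-16 and 2025-08-29 respectively; done 2025-08-28 — within the window.
Step 4 — 21 and 41 days from 2025-08-28 (when the information statement is filed) are 2025-09-18 and 2025-10-08 respectively; done 2025-09-27 — within the window.
Step 5 — must wait 30 days from 2025-10-12 (end of the 15-day objection period, which began when the proxy materials are mailed on 2025-09-27), so not before 2025-11-11; done 2025-11-13 — permitted.
Step 6 — 9 and 47 days from 2025-12-03 (end of the 20-day review period, which began when the special meeting is convened on 2025-11-13) are 2025-12-12 and 2026-01-19 respectively; done 2025-12-14, which is between those dates.
Step 7 — counting 68 days from 2025-12-14 (when the certificate of approval is filed) gives a deadline of 2026-02-20; 2026-02-22 misses that deadline by 2 days.
No need to go further; step 7 was not satisfied.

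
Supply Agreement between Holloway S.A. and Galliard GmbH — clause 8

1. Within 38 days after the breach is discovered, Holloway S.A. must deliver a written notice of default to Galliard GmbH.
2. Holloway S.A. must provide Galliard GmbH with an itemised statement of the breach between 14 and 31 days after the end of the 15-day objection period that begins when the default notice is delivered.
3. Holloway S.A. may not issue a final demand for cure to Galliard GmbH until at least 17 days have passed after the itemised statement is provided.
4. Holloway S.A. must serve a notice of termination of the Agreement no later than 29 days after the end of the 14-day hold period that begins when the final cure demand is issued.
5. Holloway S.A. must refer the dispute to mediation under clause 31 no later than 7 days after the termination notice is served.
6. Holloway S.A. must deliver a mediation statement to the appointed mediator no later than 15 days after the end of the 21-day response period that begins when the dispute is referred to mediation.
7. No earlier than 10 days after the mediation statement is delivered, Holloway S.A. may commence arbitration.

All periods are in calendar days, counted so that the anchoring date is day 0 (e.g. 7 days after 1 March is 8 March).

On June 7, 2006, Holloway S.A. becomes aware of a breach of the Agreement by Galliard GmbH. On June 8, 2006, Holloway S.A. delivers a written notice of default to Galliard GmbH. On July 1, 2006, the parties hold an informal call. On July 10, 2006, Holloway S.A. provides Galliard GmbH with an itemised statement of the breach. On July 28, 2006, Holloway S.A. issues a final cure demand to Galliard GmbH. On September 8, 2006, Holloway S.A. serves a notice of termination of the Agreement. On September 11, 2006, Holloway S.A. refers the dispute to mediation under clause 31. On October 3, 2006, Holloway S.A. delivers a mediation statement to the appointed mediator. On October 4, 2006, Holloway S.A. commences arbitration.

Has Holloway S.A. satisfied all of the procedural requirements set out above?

No

(1) due by June 7, 2006 + 38 days = July 15, 2006; completed June 8, 2006, before the deadline.
(2) the permitted window runs from June 23, 2006 + 14 = July 7, 2006 to June 23, 2006 + 31 = July 24, 2006; July 10, 2006 falls inside that range.
(3) permitted from July 10, 2006 + 17 days = July 27, 2006 onward; done July 28, 2006 — permitted.
(4) due by August 11, 2006 + 29 days = September 9, 2006; September 8, 2006 is within that limit.
(5) due by September 8, 2006 + 7 days = September 15, 2006; done September 11, 2006 — timely.
(6) due by October 2, 2006 + 15 days = October 17, 2006; October 3, 2006 is within that limit.
(7) permitted from October 3, 2006 + 10 days = October 13, 2006 onward; done October 4, 2006 — 9 days too early.
Later steps need not be reached.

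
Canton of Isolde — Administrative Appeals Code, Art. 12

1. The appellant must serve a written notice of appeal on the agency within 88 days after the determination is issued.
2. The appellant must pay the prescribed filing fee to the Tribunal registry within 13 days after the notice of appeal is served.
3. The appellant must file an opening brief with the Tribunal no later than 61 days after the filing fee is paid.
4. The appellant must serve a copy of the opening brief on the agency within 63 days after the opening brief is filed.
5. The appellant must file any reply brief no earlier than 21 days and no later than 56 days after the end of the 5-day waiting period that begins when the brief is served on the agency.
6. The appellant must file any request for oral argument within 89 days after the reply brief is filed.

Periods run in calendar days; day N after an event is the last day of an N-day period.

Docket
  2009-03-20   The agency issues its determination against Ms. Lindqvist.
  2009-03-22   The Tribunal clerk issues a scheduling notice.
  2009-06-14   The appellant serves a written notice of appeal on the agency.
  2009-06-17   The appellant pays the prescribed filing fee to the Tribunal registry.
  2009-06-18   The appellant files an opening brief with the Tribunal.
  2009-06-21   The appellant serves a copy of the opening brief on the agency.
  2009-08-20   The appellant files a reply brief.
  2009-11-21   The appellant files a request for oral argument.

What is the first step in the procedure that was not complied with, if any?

Step 1: 88 days after 2009-03-20 (when the determination is issued) is 2009-06-16; done 2009-06-14 — timely.
Step 2: 13 days after 2009-06-14 (when the notice of appeal is served) is 2009-06-27; 2009-06-17 is within that limit.
Step 3: 61 days after 2009-06-17 (when the filing fee is paid) is 2009-08-17; completed 2009-06-18, before the deadline.
Step 4: 63 days after 2009-06-18 (when the opening brief is filed) is 2009-08-20; done 2009-06-21 — timely.
Step 5: the window is 21–56 days after 2009-06-26 (end of the 5-day waiting period, which began when the brief is served on the agency on 2009-06-21), so 2009-07-17 through 2009-08-21; done 2009-08-20 — within the window.
Step 6: 89 days after 2009-08-20 (when the reply brief is filed) is 2009-11-17; done 2009-11-21 — 4 days late.

Step 6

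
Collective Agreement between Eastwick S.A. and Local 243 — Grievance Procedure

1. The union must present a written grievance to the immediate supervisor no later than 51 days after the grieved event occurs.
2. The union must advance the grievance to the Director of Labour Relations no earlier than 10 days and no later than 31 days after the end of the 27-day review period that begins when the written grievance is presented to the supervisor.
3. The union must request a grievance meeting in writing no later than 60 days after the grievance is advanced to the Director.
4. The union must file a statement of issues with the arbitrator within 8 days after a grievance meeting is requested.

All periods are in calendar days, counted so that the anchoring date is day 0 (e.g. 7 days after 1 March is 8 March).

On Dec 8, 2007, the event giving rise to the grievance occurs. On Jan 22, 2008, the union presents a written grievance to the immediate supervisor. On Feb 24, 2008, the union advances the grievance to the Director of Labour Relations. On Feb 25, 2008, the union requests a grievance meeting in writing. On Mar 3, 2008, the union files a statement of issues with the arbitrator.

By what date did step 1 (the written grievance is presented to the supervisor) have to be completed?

Step 1 runs from Dec 8, 2007, when the grieved event occurs. 51 days after Dec 8, 2007 is Jan 28, 2008.

Jan 28, 2008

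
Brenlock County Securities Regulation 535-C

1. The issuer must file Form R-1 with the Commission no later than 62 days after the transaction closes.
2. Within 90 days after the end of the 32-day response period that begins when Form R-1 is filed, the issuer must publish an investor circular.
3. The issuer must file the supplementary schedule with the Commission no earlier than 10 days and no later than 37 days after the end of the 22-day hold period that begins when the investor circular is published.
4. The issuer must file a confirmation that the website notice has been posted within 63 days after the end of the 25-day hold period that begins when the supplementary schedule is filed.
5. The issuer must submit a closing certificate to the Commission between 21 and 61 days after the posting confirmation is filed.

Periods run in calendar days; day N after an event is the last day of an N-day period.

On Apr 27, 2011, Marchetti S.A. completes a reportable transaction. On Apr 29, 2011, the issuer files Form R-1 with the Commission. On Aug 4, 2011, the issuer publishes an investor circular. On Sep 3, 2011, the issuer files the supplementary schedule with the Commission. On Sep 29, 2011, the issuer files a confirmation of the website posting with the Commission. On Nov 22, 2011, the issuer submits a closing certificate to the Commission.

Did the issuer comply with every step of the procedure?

No

(1) due by Apr 27, 2011 + 62 days = Jun 28, 2011; done Apr 29, 2011 — timely.
(2) due by May 31, 2011 + 90 days = Aug 29, 2011; completed Aug 4, 2011, before the deadline.
(3) the permitted window runs from Aug 26, 2011 + 10 = Sep 5, 2011 to Aug 26, 2011 + 37 = Oct 2, 2011; Sep 3, 2011 is 2 days too early.
No need to go further; step 3 was not satisfied.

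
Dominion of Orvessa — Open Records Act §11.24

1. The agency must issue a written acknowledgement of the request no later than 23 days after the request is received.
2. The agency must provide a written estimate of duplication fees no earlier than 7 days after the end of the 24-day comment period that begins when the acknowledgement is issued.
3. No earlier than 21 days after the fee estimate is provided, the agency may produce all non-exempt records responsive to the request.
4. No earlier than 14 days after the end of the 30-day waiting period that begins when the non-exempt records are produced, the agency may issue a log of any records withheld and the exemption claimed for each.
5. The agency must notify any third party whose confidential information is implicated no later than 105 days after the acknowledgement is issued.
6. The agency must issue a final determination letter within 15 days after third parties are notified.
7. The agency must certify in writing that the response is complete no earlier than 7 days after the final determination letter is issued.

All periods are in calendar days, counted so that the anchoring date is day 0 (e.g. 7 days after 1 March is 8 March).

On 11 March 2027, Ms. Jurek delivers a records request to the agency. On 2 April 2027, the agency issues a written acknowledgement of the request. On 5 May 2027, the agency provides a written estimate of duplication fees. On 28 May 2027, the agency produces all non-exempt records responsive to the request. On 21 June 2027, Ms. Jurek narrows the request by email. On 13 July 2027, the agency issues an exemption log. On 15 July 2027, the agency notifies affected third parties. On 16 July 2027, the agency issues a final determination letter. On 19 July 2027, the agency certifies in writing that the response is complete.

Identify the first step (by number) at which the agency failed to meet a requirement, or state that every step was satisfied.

(1) due by 11 March 2027 + 23 days = 3 April 2027; completed 2 April 2027, before the deadline.
(2) permitted from 26 April 2027 + 7 days = 3 May 2027 onward; 5 May 2027 is on or after that date.
(3) permitted from 5 May 2027 + 21 days = 26 May 2027 onward; 28 May 2027 is on or after that date.
(4) permitted from 27 June 2027 + 14 days = 11 July 2027 onward; done 13 July 2027, after the minimum wait.
(5) due by 2 April 2027 + 105 days = 16 July 2027; done 15 July 2027 — timely.
(6) due by 15 July 2027 + 15 days = 30 July 2027; 16 July 2027 is within that limit.
(7) permitted from 16 July 2027 + 7 days = 23 July 2027 onward; acted on 19 July 2027, 4 days prematurely.

Step 7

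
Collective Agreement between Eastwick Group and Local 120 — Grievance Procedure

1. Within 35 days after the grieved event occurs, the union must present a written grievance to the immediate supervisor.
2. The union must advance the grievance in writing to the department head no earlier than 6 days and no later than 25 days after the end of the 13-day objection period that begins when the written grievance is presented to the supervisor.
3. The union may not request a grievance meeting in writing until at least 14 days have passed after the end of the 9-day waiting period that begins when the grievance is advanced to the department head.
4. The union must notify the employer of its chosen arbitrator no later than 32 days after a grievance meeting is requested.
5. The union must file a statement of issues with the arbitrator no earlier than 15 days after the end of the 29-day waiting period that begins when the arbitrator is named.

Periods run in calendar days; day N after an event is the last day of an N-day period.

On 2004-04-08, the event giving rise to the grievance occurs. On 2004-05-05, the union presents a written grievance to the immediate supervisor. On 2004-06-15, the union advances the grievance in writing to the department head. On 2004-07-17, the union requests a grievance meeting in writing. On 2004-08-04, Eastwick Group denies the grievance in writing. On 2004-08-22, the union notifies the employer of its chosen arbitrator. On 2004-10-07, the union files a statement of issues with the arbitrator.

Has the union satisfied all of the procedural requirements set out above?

No

Step 1 — counting 35 days from 2004-04-08 (when the grieved event occurs) gives a deadline of 2004-05-13; done 2004-05-05 — timely.
Step 2 — 6 and 25 days from 2004-05-18 (end of the 13-day objection period, which began when the written grievance is presented to the supervisor on 2004-05-05) are 2004-05-24 and 2004-06-12 respectively; 2004-06-15 is 3 days past the end of the window.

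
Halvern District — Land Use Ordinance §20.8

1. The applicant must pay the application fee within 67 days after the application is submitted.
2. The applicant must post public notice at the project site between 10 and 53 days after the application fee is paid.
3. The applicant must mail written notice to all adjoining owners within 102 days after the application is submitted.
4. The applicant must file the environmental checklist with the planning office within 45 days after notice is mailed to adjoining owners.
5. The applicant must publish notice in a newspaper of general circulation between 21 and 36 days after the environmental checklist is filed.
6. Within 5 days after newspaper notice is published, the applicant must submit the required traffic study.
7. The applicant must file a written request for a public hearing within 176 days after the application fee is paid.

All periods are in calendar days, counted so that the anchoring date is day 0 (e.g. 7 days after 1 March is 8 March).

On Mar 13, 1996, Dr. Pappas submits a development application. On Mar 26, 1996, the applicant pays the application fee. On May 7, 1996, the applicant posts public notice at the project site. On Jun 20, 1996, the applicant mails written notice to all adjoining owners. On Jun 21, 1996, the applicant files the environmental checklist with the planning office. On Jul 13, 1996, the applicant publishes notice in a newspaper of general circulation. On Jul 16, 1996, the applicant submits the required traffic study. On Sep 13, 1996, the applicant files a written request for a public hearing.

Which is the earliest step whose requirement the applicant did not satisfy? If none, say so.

Step 1 — counting 67 days from Mar 13, 1996 (when the application is submitted) gives a deadline of May 19, 1996; completed Mar 26, 1996, before the deadline.
Step 2 — 10 and 53 days from Mar 26, 1996 (when the application fee is paid) are Apr 5, 1996 and May 18, 1996 respectively; done May 7, 1996, which is between those dates.
Step 3 — counting 102 days from Mar 13, 1996 (when the application is submitted) gives a deadline of Jun 23, 1996; done Jun 20, 1996 — timely.
Step 4 — counting 45 days from Jun 20, 1996 (when notice is mailed to adjoining owners) gives a deadline of Aug 4, 1996; Jun 21, 1996 is within that limit.
Step 5 — 21 and 36 days from Jun 21, 1996 (when the environmental checklist is filed) are Jul 12, 1996 and Jul 27, 1996 respectively; Jul 13, 1996 falls inside that range.
Step 6 — counting 5 days from Jul 13, 1996 (when newspaper notice is published) gives a deadline of Jul 18, 1996; completed Jul 16, 1996, before the deadline.
Step 7 — counting 176 days from Mar 26, 1996 (when the application fee is paid) gives a deadline of Sep 18, 1996; completed Sep 13, 1996, before the deadline.

None — every step was satisfied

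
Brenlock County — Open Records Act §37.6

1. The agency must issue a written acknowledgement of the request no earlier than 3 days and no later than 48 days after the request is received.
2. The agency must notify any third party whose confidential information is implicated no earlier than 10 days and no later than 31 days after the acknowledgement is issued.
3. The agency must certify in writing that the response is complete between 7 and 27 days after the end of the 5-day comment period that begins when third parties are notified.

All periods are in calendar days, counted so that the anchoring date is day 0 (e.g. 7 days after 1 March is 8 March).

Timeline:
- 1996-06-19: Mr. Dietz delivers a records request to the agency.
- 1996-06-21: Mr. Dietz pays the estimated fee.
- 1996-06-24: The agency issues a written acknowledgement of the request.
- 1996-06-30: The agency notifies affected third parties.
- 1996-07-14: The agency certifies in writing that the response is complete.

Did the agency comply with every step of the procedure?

No

(1) the permitted window runs from 1996-06-19 + 3 = 1996-06-22 to 1996-06-19 + 48 = 1996-08-06; done 1996-06-24, which is between those dates.
(2) the permitted window runs from 1996-06-24 + 10 = 1996-07-04 to 1996-06-24 + 31 = 1996-07-25; done 1996-06-30 — 4 days before the window opened.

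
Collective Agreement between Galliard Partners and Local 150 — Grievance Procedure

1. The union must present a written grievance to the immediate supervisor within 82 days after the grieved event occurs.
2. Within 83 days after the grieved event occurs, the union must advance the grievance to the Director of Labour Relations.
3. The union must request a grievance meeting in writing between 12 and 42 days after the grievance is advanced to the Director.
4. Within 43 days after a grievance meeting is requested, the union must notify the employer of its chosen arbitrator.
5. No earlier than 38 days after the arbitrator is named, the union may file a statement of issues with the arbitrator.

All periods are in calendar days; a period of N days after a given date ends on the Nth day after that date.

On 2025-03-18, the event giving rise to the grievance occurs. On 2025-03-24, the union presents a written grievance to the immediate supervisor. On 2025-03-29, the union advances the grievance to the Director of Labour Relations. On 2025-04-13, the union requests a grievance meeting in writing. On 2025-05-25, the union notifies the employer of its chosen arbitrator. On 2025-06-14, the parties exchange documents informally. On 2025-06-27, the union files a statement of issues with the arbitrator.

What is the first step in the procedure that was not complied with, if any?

Step 5

(1) due by 2025-03-18 + 82 days = 2025-06-08; done 2025-03-24 — timely.
(2) due by 2025-03-18 + 83 days = 2025-06-09; 2025-03-29 is within that limit.
(3) the permitted window runs from 2025-03-29 + 12 = 2025-04-10 to 2025-03-29 + 42 = 2025-05-10; done 2025-04-13, which is between those dates.
(4) due by 2025-04-13 + 43 days = 2025-05-26; completed 2025-05-25, before the deadline.
(5) permitted from 2025-05-25 + 38 days = 2025-07-02 onward; acted on 2025-06-27, 5 days prematurely.
No need to go further; step 5 was not satisfied.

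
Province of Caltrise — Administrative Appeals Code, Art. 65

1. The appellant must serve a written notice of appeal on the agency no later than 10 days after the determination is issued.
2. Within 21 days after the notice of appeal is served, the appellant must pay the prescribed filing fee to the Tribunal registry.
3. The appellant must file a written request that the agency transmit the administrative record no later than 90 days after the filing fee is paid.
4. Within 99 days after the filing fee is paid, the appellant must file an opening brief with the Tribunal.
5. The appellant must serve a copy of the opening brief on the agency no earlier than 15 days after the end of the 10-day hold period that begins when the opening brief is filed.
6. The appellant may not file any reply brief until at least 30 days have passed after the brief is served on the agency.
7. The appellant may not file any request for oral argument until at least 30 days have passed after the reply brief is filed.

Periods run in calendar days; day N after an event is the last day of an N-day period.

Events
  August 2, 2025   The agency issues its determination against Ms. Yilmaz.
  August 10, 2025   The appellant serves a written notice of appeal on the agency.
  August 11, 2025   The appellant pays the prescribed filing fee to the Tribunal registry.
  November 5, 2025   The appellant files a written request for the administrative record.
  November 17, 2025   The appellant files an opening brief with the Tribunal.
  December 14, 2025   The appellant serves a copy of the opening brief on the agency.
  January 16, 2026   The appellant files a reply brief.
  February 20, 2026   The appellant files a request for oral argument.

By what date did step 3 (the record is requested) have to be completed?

Step 3 runs from August 11, 2025, when the filing fee is paid. 90 days after August 11, 2025 is November 9, 2025.

November 9, 2025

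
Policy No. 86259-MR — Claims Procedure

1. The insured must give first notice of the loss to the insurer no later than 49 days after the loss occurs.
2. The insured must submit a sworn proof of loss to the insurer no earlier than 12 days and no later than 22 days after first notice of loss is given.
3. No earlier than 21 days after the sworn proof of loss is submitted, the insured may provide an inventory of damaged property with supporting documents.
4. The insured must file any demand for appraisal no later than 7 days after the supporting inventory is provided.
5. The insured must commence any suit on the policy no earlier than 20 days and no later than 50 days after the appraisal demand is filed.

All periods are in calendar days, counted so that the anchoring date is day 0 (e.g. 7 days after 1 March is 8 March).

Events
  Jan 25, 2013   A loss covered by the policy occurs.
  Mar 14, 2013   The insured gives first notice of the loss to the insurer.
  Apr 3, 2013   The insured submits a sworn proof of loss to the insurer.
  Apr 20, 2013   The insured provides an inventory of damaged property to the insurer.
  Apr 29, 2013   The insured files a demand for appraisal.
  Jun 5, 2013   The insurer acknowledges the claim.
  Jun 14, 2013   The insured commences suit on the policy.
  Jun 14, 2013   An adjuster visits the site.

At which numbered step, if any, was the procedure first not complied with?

Step 3

Step 1 — counting 49 days from Jan 25, 2013 (when the loss occurs) gives a deadline of Mar 15, 2013; done Mar 14, 2013 — timely.
Step 2 — 12 and 22 days from Mar 14, 2013 (when first notice of loss is given) are Mar 26, 2013 and Apr 5, 2013 respectively; Apr 3, 2013 falls inside that range.
Step 3 — must wait 21 days from Apr 3, 2013 (when the sworn proof of loss is submitted), so not before Apr 24, 2013; done Apr 20, 2013 — 4 days too early.
The analysis stops there.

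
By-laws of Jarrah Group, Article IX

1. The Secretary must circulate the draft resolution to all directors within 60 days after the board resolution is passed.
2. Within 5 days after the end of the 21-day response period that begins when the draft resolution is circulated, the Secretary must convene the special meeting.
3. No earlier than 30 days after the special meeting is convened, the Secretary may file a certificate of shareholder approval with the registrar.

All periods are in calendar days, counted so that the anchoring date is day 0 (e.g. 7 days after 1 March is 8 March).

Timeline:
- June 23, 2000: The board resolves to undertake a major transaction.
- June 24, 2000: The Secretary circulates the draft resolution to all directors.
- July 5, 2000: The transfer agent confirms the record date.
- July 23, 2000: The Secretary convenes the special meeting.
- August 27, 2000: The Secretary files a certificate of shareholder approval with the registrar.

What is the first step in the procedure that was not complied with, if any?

(1) due by June 23, 2000 + 60 days = August 22, 2000; June 24, 2000 is within that limit.
(2) due by July 15, 2000 + 5 days = July 20, 2000; not done until July 23, 2000, 3 days after the deadline.
No need to go further; step 2 was not satisfied.

Step 2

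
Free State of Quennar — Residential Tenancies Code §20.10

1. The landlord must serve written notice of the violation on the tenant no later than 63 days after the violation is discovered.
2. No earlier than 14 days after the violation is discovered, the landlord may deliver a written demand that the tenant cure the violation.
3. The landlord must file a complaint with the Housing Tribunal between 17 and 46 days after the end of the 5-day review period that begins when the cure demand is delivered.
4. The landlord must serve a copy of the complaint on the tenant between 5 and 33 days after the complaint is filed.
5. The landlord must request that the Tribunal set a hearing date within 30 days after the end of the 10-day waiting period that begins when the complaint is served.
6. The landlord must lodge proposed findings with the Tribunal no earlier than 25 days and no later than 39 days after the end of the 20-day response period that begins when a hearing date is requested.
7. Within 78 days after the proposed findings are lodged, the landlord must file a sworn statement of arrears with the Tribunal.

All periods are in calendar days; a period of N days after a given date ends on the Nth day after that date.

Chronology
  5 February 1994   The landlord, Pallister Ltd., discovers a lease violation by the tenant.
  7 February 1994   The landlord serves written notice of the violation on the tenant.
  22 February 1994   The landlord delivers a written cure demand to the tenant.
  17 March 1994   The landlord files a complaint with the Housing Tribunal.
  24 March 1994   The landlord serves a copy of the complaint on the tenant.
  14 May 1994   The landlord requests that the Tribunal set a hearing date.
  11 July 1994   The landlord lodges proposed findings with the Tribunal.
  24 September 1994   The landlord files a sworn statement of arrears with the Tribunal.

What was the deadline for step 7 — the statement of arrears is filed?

Step 7 runs from 11 July 1994, when the proposed findings are lodged. 78 days after 11 July 1994 is 27 September 1994.

27 September 1994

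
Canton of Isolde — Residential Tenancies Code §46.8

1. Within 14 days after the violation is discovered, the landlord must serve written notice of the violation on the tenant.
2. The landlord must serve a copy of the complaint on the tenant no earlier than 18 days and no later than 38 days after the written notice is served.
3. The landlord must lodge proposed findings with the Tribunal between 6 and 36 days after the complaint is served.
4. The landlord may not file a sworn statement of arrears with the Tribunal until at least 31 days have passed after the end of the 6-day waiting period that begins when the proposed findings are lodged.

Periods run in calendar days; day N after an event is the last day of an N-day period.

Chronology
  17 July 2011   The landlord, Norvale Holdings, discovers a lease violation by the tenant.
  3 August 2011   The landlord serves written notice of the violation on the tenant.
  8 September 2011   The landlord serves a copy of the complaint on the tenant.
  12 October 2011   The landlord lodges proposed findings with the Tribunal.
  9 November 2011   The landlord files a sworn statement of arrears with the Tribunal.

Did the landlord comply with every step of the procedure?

Step 1 — counting 14 days from 17 July 2011 (when the violation is discovered) gives a deadline of 31 July 2011; not done until 3 August 2011, 3 days after the deadline.

No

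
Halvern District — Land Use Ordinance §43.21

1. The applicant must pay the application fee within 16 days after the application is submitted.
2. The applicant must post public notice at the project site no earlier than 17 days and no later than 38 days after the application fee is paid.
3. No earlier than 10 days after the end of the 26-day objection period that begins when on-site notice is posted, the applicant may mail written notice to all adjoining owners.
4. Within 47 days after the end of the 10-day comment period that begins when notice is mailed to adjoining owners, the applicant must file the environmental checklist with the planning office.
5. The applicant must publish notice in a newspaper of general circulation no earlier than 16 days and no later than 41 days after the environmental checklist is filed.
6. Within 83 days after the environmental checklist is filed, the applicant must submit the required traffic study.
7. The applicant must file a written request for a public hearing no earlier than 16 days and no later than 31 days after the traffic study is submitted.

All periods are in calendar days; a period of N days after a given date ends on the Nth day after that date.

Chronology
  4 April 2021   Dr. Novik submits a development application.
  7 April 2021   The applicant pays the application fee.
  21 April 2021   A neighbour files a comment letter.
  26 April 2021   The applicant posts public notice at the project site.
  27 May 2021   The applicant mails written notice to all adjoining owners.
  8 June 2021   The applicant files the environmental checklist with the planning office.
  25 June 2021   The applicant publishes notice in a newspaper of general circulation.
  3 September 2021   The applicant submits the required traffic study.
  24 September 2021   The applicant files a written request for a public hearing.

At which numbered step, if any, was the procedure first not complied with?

Step 1 — counting 16 days from 4 April 2021 (when the application is submitted) gives a deadline of 20 April 2021; completed 7 April 2021, before the deadline.
Step 2 — 17 and 38 days from 7 April 2021 (when the application fee is paid) are 24 April 2021 and 15 May 2021 respectively; done 26 April 2021 — within the window.
Step 3 — must wait 10 days from 22 May 2021 (end of the 26-day objection period, which began when on-site notice is posted on 26 April 2021), so not before 1 June 2021; done 27 May 2021 — 5 days too early.

Step 3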